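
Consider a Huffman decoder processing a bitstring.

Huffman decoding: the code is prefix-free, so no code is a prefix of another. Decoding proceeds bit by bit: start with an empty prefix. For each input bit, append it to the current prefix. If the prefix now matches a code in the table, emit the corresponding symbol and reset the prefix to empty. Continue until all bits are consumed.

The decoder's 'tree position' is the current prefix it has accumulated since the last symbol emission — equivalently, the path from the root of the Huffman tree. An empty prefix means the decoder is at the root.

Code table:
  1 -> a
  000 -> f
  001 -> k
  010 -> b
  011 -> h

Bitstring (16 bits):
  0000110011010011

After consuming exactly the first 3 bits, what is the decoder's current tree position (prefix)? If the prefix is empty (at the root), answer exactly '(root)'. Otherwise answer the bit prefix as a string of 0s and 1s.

Bit 0: prefix='0' (no match yet)
Bit 1: prefix='00' (no match yet)
Bit 2: prefix='000' -> emit 'f', reset

Answer: (root)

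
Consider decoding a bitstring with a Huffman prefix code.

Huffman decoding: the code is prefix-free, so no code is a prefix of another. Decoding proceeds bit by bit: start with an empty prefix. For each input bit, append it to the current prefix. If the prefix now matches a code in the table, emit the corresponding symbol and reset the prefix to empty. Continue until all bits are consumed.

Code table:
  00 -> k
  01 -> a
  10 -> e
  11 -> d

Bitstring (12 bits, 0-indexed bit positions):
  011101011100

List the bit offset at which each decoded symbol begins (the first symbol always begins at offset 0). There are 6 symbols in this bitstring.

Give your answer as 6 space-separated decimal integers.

Bit 0: prefix='0' (no match yet)
Bit 1: prefix='01' -> emit 'a', reset
Bit 2: prefix='1' (no match yet)
Bit 3: prefix='11' -> emit 'd', reset
Bit 4: prefix='0' (no match yet)
Bit 5: prefix='01' -> emit 'a', reset
Bit 6: prefix='0' (no match yet)
Bit 7: prefix='01' -> emit 'a', reset
Bit 8: prefix='1' (no match yet)
Bit 9: prefix='11' -> emit 'd', reset
Bit 10: prefix='0' (no match yet)
Bit 11: prefix='00' -> emit 'k', reset

Answer: 0 2 4 6 8 10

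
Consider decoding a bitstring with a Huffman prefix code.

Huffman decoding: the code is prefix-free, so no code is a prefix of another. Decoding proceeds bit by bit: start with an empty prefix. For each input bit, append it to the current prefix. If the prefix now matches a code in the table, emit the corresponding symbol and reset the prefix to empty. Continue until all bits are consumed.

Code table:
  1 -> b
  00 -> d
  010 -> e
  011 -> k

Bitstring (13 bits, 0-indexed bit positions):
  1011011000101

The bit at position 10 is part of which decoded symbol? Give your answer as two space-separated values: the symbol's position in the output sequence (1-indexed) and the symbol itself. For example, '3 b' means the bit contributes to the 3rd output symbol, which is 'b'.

Answer: 5 e

Derivation:
Bit 0: prefix='1' -> emit 'b', reset
Bit 1: prefix='0' (no match yet)
Bit 2: prefix='01' (no match yet)
Bit 3: prefix='011' -> emit 'k', reset
Bit 4: prefix='0' (no match yet)
Bit 5: prefix='01' (no match yet)
Bit 6: prefix='011' -> emit 'k', reset
Bit 7: prefix='0' (no match yet)
Bit 8: prefix='00' -> emit 'd', reset
Bit 9: prefix='0' (no match yet)
Bit 10: prefix='01' (no match yet)
Bit 11: prefix='010' -> emit 'e', reset
Bit 12: prefix='1' -> emit 'b', reset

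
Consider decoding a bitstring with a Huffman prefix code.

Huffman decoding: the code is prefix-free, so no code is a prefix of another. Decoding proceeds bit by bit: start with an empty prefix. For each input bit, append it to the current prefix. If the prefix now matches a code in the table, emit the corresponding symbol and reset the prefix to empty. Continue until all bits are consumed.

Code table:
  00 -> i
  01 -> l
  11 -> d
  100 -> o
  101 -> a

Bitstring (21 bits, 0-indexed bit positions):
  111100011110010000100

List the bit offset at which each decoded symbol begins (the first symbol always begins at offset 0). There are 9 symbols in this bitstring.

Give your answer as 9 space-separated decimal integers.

Bit 0: prefix='1' (no match yet)
Bit 1: prefix='11' -> emit 'd', reset
Bit 2: prefix='1' (no match yet)
Bit 3: prefix='11' -> emit 'd', reset
Bit 4: prefix='0' (no match yet)
Bit 5: prefix='00' -> emit 'i', reset
Bit 6: prefix='0' (no match yet)
Bit 7: prefix='01' -> emit 'l', reset
Bit 8: prefix='1' (no match yet)
Bit 9: prefix='11' -> emit 'd', reset
Bit 10: prefix='1' (no match yet)
Bit 11: prefix='10' (no match yet)
Bit 12: prefix='100' -> emit 'o', reset
Bit 13: prefix='1' (no match yet)
Bit 14: prefix='10' (no match yet)
Bit 15: prefix='100' -> emit 'o', reset
Bit 16: prefix='0' (no match yet)
Bit 17: prefix='00' -> emit 'i', reset
Bit 18: prefix='1' (no match yet)
Bit 19: prefix='10' (no match yet)
Bit 20: prefix='100' -> emit 'o', reset

Answer: 0 2 4 6 8 10 13 16 18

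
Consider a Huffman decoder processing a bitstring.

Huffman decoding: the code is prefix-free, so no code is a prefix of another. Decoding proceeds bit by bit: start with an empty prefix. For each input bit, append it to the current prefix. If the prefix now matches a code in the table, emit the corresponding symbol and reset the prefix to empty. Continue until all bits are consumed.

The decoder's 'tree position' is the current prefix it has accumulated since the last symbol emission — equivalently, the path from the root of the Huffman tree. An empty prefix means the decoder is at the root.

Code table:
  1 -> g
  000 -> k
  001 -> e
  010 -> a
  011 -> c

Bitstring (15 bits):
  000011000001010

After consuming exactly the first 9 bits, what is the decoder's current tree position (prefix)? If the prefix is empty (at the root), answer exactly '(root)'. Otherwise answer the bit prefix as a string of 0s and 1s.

Answer: (root)

Derivation:
Bit 0: prefix='0' (no match yet)
Bit 1: prefix='00' (no match yet)
Bit 2: prefix='000' -> emit 'k', reset
Bit 3: prefix='0' (no match yet)
Bit 4: prefix='01' (no match yet)
Bit 5: prefix='011' -> emit 'c', reset
Bit 6: prefix='0' (no match yet)
Bit 7: prefix='00' (no match yet)
Bit 8: prefix='000' -> emit 'k', reset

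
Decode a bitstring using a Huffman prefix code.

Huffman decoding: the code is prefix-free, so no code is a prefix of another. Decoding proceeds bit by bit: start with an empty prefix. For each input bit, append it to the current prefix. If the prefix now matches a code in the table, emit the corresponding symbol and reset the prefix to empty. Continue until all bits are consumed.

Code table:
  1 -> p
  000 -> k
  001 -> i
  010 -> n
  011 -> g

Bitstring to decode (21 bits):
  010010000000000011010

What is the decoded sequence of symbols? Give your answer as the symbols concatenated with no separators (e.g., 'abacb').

Bit 0: prefix='0' (no match yet)
Bit 1: prefix='01' (no match yet)
Bit 2: prefix='010' -> emit 'n', reset
Bit 3: prefix='0' (no match yet)
Bit 4: prefix='01' (no match yet)
Bit 5: prefix='010' -> emit 'n', reset
Bit 6: prefix='0' (no match yet)
Bit 7: prefix='00' (no match yet)
Bit 8: prefix='000' -> emit 'k', reset
Bit 9: prefix='0' (no match yet)
Bit 10: prefix='00' (no match yet)
Bit 11: prefix='000' -> emit 'k', reset
Bit 12: prefix='0' (no match yet)
Bit 13: prefix='00' (no match yet)
Bit 14: prefix='000' -> emit 'k', reset
Bit 15: prefix='0' (no match yet)
Bit 16: prefix='01' (no match yet)
Bit 17: prefix='011' -> emit 'g', reset
Bit 18: prefix='0' (no match yet)
Bit 19: prefix='01' (no match yet)
Bit 20: prefix='010' -> emit 'n', reset

Answer: nnkkkgn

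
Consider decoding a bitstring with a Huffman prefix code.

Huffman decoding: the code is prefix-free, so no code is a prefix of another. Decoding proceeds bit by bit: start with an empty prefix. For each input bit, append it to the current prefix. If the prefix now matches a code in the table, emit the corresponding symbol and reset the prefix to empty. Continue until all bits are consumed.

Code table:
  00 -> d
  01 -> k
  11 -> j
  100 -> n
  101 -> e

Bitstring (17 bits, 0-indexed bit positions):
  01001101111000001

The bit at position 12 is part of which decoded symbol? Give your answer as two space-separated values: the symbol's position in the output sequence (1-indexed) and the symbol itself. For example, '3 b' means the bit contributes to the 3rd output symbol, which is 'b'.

Answer: 6 n

Derivation:
Bit 0: prefix='0' (no match yet)
Bit 1: prefix='01' -> emit 'k', reset
Bit 2: prefix='0' (no match yet)
Bit 3: prefix='00' -> emit 'd', reset
Bit 4: prefix='1' (no match yet)
Bit 5: prefix='11' -> emit 'j', reset
Bit 6: prefix='0' (no match yet)
Bit 7: prefix='01' -> emit 'k', reset
Bit 8: prefix='1' (no match yet)
Bit 9: prefix='11' -> emit 'j', reset
Bit 10: prefix='1' (no match yet)
Bit 11: prefix='10' (no match yet)
Bit 12: prefix='100' -> emit 'n', reset
Bit 13: prefix='0' (no match yet)
Bit 14: prefix='00' -> emit 'd', reset
Bit 15: prefix='0' (no match yet)
Bit 16: prefix='01' -> emit 'k', reset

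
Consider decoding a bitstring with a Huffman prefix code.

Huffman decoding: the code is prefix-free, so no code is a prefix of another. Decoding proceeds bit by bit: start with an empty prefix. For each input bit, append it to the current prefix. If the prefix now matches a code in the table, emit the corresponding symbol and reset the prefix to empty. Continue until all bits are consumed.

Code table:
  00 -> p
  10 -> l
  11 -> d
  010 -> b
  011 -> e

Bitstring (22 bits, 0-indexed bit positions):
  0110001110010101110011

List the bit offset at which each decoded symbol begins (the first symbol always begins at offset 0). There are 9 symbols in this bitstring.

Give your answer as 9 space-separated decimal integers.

Answer: 0 3 5 8 10 13 15 17 19

Derivation:
Bit 0: prefix='0' (no match yet)
Bit 1: prefix='01' (no match yet)
Bit 2: prefix='011' -> emit 'e', reset
Bit 3: prefix='0' (no match yet)
Bit 4: prefix='00' -> emit 'p', reset
Bit 5: prefix='0' (no match yet)
Bit 6: prefix='01' (no match yet)
Bit 7: prefix='011' -> emit 'e', reset
Bit 8: prefix='1' (no match yet)
Bit 9: prefix='10' -> emit 'l', reset
Bit 10: prefix='0' (no match yet)
Bit 11: prefix='01' (no match yet)
Bit 12: prefix='010' -> emit 'b', reset
Bit 13: prefix='1' (no match yet)
Bit 14: prefix='10' -> emit 'l', reset
Bit 15: prefix='1' (no match yet)
Bit 16: prefix='11' -> emit 'd', reset
Bit 17: prefix='1' (no match yet)
Bit 18: prefix='10' -> emit 'l', reset
Bit 19: prefix='0' (no match yet)
Bit 20: prefix='01' (no match yet)
Bit 21: prefix='011' -> emit 'e', reset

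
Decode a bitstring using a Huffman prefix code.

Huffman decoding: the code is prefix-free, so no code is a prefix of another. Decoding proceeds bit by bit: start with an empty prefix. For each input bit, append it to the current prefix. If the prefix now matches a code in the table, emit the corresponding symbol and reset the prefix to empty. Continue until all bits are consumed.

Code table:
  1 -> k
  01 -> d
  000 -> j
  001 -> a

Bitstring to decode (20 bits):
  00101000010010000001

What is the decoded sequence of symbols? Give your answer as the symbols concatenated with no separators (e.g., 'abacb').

Answer: adjdajjk

Derivation:
Bit 0: prefix='0' (no match yet)
Bit 1: prefix='00' (no match yet)
Bit 2: prefix='001' -> emit 'a', reset
Bit 3: prefix='0' (no match yet)
Bit 4: prefix='01' -> emit 'd', reset
Bit 5: prefix='0' (no match yet)
Bit 6: prefix='00' (no match yet)
Bit 7: prefix='000' -> emit 'j', reset
Bit 8: prefix='0' (no match yet)
Bit 9: prefix='01' -> emit 'd', reset
Bit 10: prefix='0' (no match yet)
Bit 11: prefix='00' (no match yet)
Bit 12: prefix='001' -> emit 'a', reset
Bit 13: prefix='0' (no match yet)
Bit 14: prefix='00' (no match yet)
Bit 15: prefix='000' -> emit 'j', reset
Bit 16: prefix='0' (no match yet)
Bit 17: prefix='00' (no match yet)
Bit 18: prefix='000' -> emit 'j', reset
Bit 19: prefix='1' -> emit 'k', reset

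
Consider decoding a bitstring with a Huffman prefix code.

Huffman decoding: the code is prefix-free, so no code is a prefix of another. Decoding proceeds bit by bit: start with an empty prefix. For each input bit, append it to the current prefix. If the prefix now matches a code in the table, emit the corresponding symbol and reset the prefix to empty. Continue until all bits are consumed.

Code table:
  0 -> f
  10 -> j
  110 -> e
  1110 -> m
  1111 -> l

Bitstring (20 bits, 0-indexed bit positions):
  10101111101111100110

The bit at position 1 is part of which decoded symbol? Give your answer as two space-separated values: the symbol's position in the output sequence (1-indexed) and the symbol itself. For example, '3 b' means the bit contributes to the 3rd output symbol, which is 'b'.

Bit 0: prefix='1' (no match yet)
Bit 1: prefix='10' -> emit 'j', reset
Bit 2: prefix='1' (no match yet)
Bit 3: prefix='10' -> emit 'j', reset
Bit 4: prefix='1' (no match yet)
Bit 5: prefix='11' (no match yet)

Answer: 1 j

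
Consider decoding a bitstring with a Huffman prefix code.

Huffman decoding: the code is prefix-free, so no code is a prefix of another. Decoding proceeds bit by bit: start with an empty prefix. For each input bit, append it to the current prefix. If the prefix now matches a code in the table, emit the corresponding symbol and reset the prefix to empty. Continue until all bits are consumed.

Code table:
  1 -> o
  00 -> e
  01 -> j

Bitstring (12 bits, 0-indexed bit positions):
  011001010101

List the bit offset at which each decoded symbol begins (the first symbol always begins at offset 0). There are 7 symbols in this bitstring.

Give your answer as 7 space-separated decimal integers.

Answer: 0 2 3 5 6 8 10

Derivation:
Bit 0: prefix='0' (no match yet)
Bit 1: prefix='01' -> emit 'j', reset
Bit 2: prefix='1' -> emit 'o', reset
Bit 3: prefix='0' (no match yet)
Bit 4: prefix='00' -> emit 'e', reset
Bit 5: prefix='1' -> emit 'o', reset
Bit 6: prefix='0' (no match yet)
Bit 7: prefix='01' -> emit 'j', reset
Bit 8: prefix='0' (no match yet)
Bit 9: prefix='01' -> emit 'j', reset
Bit 10: prefix='0' (no match yet)
Bit 11: prefix='01' -> emit 'j', reset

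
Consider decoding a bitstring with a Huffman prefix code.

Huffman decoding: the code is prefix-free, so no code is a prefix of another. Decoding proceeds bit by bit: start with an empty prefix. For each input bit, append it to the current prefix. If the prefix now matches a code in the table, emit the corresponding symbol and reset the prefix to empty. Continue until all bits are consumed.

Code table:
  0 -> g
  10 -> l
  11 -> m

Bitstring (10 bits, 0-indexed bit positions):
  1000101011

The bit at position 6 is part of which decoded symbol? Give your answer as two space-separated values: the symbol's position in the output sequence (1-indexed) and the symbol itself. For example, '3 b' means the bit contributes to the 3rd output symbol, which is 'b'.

Bit 0: prefix='1' (no match yet)
Bit 1: prefix='10' -> emit 'l', reset
Bit 2: prefix='0' -> emit 'g', reset
Bit 3: prefix='0' -> emit 'g', reset
Bit 4: prefix='1' (no match yet)
Bit 5: prefix='10' -> emit 'l', reset
Bit 6: prefix='1' (no match yet)
Bit 7: prefix='10' -> emit 'l', reset
Bit 8: prefix='1' (no match yet)
Bit 9: prefix='11' -> emit 'm', reset

Answer: 5 l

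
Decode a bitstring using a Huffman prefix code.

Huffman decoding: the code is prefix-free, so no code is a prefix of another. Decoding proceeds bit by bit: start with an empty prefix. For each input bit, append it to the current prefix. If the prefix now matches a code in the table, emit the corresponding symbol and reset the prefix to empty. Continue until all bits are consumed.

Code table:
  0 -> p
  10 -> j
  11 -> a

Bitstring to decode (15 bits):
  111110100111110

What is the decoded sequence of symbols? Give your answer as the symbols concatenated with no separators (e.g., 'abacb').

Bit 0: prefix='1' (no match yet)
Bit 1: prefix='11' -> emit 'a', reset
Bit 2: prefix='1' (no match yet)
Bit 3: prefix='11' -> emit 'a', reset
Bit 4: prefix='1' (no match yet)
Bit 5: prefix='10' -> emit 'j', reset
Bit 6: prefix='1' (no match yet)
Bit 7: prefix='10' -> emit 'j', reset
Bit 8: prefix='0' -> emit 'p', reset
Bit 9: prefix='1' (no match yet)
Bit 10: prefix='11' -> emit 'a', reset
Bit 11: prefix='1' (no match yet)
Bit 12: prefix='11' -> emit 'a', reset
Bit 13: prefix='1' (no match yet)
Bit 14: prefix='10' -> emit 'j', reset

Answer: aajjpaaj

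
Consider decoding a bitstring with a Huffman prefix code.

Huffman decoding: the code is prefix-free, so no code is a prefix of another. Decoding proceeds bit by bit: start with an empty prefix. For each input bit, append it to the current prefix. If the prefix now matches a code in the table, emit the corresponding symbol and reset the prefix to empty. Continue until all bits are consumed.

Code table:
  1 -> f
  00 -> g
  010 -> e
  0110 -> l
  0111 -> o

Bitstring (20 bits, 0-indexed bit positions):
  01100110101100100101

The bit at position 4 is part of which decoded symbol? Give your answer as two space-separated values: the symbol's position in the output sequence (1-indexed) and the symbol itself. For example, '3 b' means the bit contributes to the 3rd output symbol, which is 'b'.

Bit 0: prefix='0' (no match yet)
Bit 1: prefix='01' (no match yet)
Bit 2: prefix='011' (no match yet)
Bit 3: prefix='0110' -> emit 'l', reset
Bit 4: prefix='0' (no match yet)
Bit 5: prefix='01' (no match yet)
Bit 6: prefix='011' (no match yet)
Bit 7: prefix='0110' -> emit 'l', reset
Bit 8: prefix='1' -> emit 'f', reset

Answer: 2 l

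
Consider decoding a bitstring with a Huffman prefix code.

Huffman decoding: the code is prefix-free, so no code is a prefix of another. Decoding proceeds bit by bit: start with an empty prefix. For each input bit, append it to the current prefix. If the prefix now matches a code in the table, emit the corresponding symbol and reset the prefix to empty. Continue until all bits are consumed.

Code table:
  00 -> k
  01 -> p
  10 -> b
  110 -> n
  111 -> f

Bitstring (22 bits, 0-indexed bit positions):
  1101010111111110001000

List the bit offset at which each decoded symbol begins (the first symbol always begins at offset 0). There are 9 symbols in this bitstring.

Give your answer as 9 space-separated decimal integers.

Bit 0: prefix='1' (no match yet)
Bit 1: prefix='11' (no match yet)
Bit 2: prefix='110' -> emit 'n', reset
Bit 3: prefix='1' (no match yet)
Bit 4: prefix='10' -> emit 'b', reset
Bit 5: prefix='1' (no match yet)
Bit 6: prefix='10' -> emit 'b', reset
Bit 7: prefix='1' (no match yet)
Bit 8: prefix='11' (no match yet)
Bit 9: prefix='111' -> emit 'f', reset
Bit 10: prefix='1' (no match yet)
Bit 11: prefix='11' (no match yet)
Bit 12: prefix='111' -> emit 'f', reset
Bit 13: prefix='1' (no match yet)
Bit 14: prefix='11' (no match yet)
Bit 15: prefix='110' -> emit 'n', reset
Bit 16: prefix='0' (no match yet)
Bit 17: prefix='00' -> emit 'k', reset
Bit 18: prefix='1' (no match yet)
Bit 19: prefix='10' -> emit 'b', reset
Bit 20: prefix='0' (no match yet)
Bit 21: prefix='00' -> emit 'k', reset

Answer: 0 3 5 7 10 13 16 18 20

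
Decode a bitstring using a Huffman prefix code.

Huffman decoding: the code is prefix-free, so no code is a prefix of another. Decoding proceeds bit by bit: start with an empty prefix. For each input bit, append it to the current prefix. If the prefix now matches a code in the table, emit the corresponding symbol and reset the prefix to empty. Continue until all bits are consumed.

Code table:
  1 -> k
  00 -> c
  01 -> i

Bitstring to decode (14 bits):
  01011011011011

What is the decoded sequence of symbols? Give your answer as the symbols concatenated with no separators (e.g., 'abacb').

Bit 0: prefix='0' (no match yet)
Bit 1: prefix='01' -> emit 'i', reset
Bit 2: prefix='0' (no match yet)
Bit 3: prefix='01' -> emit 'i', reset
Bit 4: prefix='1' -> emit 'k', reset
Bit 5: prefix='0' (no match yet)
Bit 6: prefix='01' -> emit 'i', reset
Bit 7: prefix='1' -> emit 'k', reset
Bit 8: prefix='0' (no match yet)
Bit 9: prefix='01' -> emit 'i', reset
Bit 10: prefix='1' -> emit 'k', reset
Bit 11: prefix='0' (no match yet)
Bit 12: prefix='01' -> emit 'i', reset
Bit 13: prefix='1' -> emit 'k', reset

Answer: iikikikik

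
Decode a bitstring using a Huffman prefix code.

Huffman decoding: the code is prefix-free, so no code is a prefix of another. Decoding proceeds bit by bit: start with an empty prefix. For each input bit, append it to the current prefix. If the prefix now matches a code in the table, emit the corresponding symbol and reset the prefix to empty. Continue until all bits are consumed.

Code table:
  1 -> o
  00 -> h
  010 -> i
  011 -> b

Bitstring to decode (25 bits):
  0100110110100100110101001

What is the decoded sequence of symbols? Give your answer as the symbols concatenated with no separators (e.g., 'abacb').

Bit 0: prefix='0' (no match yet)
Bit 1: prefix='01' (no match yet)
Bit 2: prefix='010' -> emit 'i', reset
Bit 3: prefix='0' (no match yet)
Bit 4: prefix='01' (no match yet)
Bit 5: prefix='011' -> emit 'b', reset
Bit 6: prefix='0' (no match yet)
Bit 7: prefix='01' (no match yet)
Bit 8: prefix='011' -> emit 'b', reset
Bit 9: prefix='0' (no match yet)
Bit 10: prefix='01' (no match yet)
Bit 11: prefix='010' -> emit 'i', reset
Bit 12: prefix='0' (no match yet)
Bit 13: prefix='01' (no match yet)
Bit 14: prefix='010' -> emit 'i', reset
Bit 15: prefix='0' (no match yet)
Bit 16: prefix='01' (no match yet)
Bit 17: prefix='011' -> emit 'b', reset
Bit 18: prefix='0' (no match yet)
Bit 19: prefix='01' (no match yet)
Bit 20: prefix='010' -> emit 'i', reset
Bit 21: prefix='1' -> emit 'o', reset
Bit 22: prefix='0' (no match yet)
Bit 23: prefix='00' -> emit 'h', reset
Bit 24: prefix='1' -> emit 'o', reset

Answer: ibbiibioho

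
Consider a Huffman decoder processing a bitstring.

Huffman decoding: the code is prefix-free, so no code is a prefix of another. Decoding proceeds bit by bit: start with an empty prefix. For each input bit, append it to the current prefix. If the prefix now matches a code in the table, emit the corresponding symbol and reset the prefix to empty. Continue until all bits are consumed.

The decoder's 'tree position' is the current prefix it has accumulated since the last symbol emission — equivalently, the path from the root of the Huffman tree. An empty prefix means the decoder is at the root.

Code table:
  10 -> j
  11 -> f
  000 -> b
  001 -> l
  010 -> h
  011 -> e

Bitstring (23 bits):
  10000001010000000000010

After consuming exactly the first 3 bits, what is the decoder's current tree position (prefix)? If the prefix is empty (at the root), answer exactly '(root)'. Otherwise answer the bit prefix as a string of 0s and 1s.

Bit 0: prefix='1' (no match yet)
Bit 1: prefix='10' -> emit 'j', reset
Bit 2: prefix='0' (no match yet)

Answer: 0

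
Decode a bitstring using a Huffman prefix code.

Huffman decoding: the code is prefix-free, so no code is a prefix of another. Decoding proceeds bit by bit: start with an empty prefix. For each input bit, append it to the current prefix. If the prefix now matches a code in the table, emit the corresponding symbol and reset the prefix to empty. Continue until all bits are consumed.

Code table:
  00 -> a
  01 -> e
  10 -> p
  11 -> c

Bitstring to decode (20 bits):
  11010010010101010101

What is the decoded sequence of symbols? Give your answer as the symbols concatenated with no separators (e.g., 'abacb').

Bit 0: prefix='1' (no match yet)
Bit 1: prefix='11' -> emit 'c', reset
Bit 2: prefix='0' (no match yet)
Bit 3: prefix='01' -> emit 'e', reset
Bit 4: prefix='0' (no match yet)
Bit 5: prefix='00' -> emit 'a', reset
Bit 6: prefix='1' (no match yet)
Bit 7: prefix='10' -> emit 'p', reset
Bit 8: prefix='0' (no match yet)
Bit 9: prefix='01' -> emit 'e', reset
Bit 10: prefix='0' (no match yet)
Bit 11: prefix='01' -> emit 'e', reset
Bit 12: prefix='0' (no match yet)
Bit 13: prefix='01' -> emit 'e', reset
Bit 14: prefix='0' (no match yet)
Bit 15: prefix='01' -> emit 'e', reset
Bit 16: prefix='0' (no match yet)
Bit 17: prefix='01' -> emit 'e', reset
Bit 18: prefix='0' (no match yet)
Bit 19: prefix='01' -> emit 'e', reset

Answer: ceapeeeeee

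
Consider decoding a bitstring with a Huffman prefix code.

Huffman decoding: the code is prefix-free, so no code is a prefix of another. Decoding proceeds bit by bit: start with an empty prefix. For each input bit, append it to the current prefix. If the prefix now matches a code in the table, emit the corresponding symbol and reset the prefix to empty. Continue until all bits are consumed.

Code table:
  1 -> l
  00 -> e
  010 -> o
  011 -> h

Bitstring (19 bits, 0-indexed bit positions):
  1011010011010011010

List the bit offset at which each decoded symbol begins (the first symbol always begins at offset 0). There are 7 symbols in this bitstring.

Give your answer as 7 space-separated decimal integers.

Answer: 0 1 4 7 10 13 16

Derivation:
Bit 0: prefix='1' -> emit 'l', reset
Bit 1: prefix='0' (no match yet)
Bit 2: prefix='01' (no match yet)
Bit 3: prefix='011' -> emit 'h', reset
Bit 4: prefix='0' (no match yet)
Bit 5: prefix='01' (no match yet)
Bit 6: prefix='010' -> emit 'o', reset
Bit 7: prefix='0' (no match yet)
Bit 8: prefix='01' (no match yet)
Bit 9: prefix='011' -> emit 'h', reset
Bit 10: prefix='0' (no match yet)
Bit 11: prefix='01' (no match yet)
Bit 12: prefix='010' -> emit 'o', reset
Bit 13: prefix='0' (no match yet)
Bit 14: prefix='01' (no match yet)
Bit 15: prefix='011' -> emit 'h', reset
Bit 16: prefix='0' (no match yet)
Bit 17: prefix='01' (no match yet)
Bit 18: prefix='010' -> emit 'o', reset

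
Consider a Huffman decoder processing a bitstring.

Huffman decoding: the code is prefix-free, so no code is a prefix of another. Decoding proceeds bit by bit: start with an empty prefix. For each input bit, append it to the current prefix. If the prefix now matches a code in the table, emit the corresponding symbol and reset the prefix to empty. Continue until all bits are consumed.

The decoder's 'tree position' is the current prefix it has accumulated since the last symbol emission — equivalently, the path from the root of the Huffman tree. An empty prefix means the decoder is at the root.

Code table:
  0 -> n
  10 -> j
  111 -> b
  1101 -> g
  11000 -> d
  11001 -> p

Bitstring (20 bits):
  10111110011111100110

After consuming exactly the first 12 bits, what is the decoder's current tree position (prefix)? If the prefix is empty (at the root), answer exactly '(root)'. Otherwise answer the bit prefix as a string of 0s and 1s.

Answer: 11

Derivation:
Bit 0: prefix='1' (no match yet)
Bit 1: prefix='10' -> emit 'j', reset
Bit 2: prefix='1' (no match yet)
Bit 3: prefix='11' (no match yet)
Bit 4: prefix='111' -> emit 'b', reset
Bit 5: prefix='1' (no match yet)
Bit 6: prefix='11' (no match yet)
Bit 7: prefix='110' (no match yet)
Bit 8: prefix='1100' (no match yet)
Bit 9: prefix='11001' -> emit 'p', reset
Bit 10: prefix='1' (no match yet)
Bit 11: prefix='11' (no match yet)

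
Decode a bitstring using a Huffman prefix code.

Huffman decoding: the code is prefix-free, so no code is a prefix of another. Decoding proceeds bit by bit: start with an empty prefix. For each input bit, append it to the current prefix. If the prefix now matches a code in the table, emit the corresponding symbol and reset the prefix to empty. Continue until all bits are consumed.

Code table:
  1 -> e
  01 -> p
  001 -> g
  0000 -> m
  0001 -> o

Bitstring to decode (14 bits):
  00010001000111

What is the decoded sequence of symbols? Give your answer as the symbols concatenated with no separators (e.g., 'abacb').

Answer: oooee

Derivation:
Bit 0: prefix='0' (no match yet)
Bit 1: prefix='00' (no match yet)
Bit 2: prefix='000' (no match yet)
Bit 3: prefix='0001' -> emit 'o', reset
Bit 4: prefix='0' (no match yet)
Bit 5: prefix='00' (no match yet)
Bit 6: prefix='000' (no match yet)
Bit 7: prefix='0001' -> emit 'o', reset
Bit 8: prefix='0' (no match yet)
Bit 9: prefix='00' (no match yet)
Bit 10: prefix='000' (no match yet)
Bit 11: prefix='0001' -> emit 'o', reset
Bit 12: prefix='1' -> emit 'e', reset
Bit 13: prefix='1' -> emit 'e', reset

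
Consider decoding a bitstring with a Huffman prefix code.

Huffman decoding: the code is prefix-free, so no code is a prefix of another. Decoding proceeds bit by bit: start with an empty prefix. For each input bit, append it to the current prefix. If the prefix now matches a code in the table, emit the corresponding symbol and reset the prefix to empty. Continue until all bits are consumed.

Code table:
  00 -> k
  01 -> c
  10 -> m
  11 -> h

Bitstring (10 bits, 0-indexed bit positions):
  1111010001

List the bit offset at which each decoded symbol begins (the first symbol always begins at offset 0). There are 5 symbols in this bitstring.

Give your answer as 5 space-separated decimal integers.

Bit 0: prefix='1' (no match yet)
Bit 1: prefix='11' -> emit 'h', reset
Bit 2: prefix='1' (no match yet)
Bit 3: prefix='11' -> emit 'h', reset
Bit 4: prefix='0' (no match yet)
Bit 5: prefix='01' -> emit 'c', reset
Bit 6: prefix='0' (no match yet)
Bit 7: prefix='00' -> emit 'k', reset
Bit 8: prefix='0' (no match yet)
Bit 9: prefix='01' -> emit 'c', reset

Answer: 0 2 4 6 8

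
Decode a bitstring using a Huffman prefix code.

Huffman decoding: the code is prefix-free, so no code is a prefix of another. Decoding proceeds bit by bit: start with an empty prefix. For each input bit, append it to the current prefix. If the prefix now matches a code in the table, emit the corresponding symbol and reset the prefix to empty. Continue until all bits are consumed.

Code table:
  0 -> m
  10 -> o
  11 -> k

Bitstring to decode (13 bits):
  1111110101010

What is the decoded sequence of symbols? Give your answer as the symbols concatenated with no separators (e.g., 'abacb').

Bit 0: prefix='1' (no match yet)
Bit 1: prefix='11' -> emit 'k', reset
Bit 2: prefix='1' (no match yet)
Bit 3: prefix='11' -> emit 'k', reset
Bit 4: prefix='1' (no match yet)
Bit 5: prefix='11' -> emit 'k', reset
Bit 6: prefix='0' -> emit 'm', reset
Bit 7: prefix='1' (no match yet)
Bit 8: prefix='10' -> emit 'o', reset
Bit 9: prefix='1' (no match yet)
Bit 10: prefix='10' -> emit 'o', reset
Bit 11: prefix='1' (no match yet)
Bit 12: prefix='10' -> emit 'o', reset

Answer: kkkmooo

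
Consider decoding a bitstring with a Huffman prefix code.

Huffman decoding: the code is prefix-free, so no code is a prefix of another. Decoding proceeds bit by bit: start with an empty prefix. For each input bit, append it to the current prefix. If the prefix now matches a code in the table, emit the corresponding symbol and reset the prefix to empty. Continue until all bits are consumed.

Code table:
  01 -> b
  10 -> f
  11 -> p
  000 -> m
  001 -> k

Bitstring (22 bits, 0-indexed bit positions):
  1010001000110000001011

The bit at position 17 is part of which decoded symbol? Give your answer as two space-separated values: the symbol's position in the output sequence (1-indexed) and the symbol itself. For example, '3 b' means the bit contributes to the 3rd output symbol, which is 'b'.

Answer: 7 m

Derivation:
Bit 0: prefix='1' (no match yet)
Bit 1: prefix='10' -> emit 'f', reset
Bit 2: prefix='1' (no match yet)
Bit 3: prefix='10' -> emit 'f', reset
Bit 4: prefix='0' (no match yet)
Bit 5: prefix='00' (no match yet)
Bit 6: prefix='001' -> emit 'k', reset
Bit 7: prefix='0' (no match yet)
Bit 8: prefix='00' (no match yet)
Bit 9: prefix='000' -> emit 'm', reset
Bit 10: prefix='1' (no match yet)
Bit 11: prefix='11' -> emit 'p', reset
Bit 12: prefix='0' (no match yet)
Bit 13: prefix='00' (no match yet)
Bit 14: prefix='000' -> emit 'm', reset
Bit 15: prefix='0' (no match yet)
Bit 16: prefix='00' (no match yet)
Bit 17: prefix='000' -> emit 'm', reset
Bit 18: prefix='1' (no match yet)
Bit 19: prefix='10' -> emit 'f', reset
Bit 20: prefix='1' (no match yet)
Bit 21: prefix='11' -> emit 'p', reset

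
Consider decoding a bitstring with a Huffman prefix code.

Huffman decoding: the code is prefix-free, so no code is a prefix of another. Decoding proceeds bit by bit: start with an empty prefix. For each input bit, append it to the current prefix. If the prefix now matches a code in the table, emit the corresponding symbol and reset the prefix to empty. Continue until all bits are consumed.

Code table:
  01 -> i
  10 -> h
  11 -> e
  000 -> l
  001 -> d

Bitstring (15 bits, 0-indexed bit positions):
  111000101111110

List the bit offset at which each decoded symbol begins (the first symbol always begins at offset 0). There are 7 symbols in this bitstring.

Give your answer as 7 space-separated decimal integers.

Bit 0: prefix='1' (no match yet)
Bit 1: prefix='11' -> emit 'e', reset
Bit 2: prefix='1' (no match yet)
Bit 3: prefix='10' -> emit 'h', reset
Bit 4: prefix='0' (no match yet)
Bit 5: prefix='00' (no match yet)
Bit 6: prefix='001' -> emit 'd', reset
Bit 7: prefix='0' (no match yet)
Bit 8: prefix='01' -> emit 'i', reset
Bit 9: prefix='1' (no match yet)
Bit 10: prefix='11' -> emit 'e', reset
Bit 11: prefix='1' (no match yet)
Bit 12: prefix='11' -> emit 'e', reset
Bit 13: prefix='1' (no match yet)
Bit 14: prefix='10' -> emit 'h', reset

Answer: 0 2 4 7 9 11 13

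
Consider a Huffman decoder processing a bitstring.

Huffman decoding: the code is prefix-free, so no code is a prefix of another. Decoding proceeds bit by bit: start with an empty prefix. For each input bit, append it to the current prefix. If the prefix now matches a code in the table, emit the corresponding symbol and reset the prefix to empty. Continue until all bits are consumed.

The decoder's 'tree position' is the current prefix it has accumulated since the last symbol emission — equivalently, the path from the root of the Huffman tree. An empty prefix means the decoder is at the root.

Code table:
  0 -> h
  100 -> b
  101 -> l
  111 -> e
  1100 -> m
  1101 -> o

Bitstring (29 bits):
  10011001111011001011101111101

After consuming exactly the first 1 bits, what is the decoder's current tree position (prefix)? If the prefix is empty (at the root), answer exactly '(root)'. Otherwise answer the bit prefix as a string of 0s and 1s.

Answer: 1

Derivation:
Bit 0: prefix='1' (no match yet)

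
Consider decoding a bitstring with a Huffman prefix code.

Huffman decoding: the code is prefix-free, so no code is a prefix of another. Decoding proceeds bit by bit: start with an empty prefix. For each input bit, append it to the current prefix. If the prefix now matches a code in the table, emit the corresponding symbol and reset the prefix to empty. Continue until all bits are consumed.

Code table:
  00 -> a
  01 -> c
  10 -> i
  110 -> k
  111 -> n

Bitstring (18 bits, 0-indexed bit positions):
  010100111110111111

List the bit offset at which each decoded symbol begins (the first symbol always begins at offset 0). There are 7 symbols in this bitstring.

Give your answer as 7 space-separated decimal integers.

Bit 0: prefix='0' (no match yet)
Bit 1: prefix='01' -> emit 'c', reset
Bit 2: prefix='0' (no match yet)
Bit 3: prefix='01' -> emit 'c', reset
Bit 4: prefix='0' (no match yet)
Bit 5: prefix='00' -> emit 'a', reset
Bit 6: prefix='1' (no match yet)
Bit 7: prefix='11' (no match yet)
Bit 8: prefix='111' -> emit 'n', reset
Bit 9: prefix='1' (no match yet)
Bit 10: prefix='11' (no match yet)
Bit 11: prefix='110' -> emit 'k', reset
Bit 12: prefix='1' (no match yet)
Bit 13: prefix='11' (no match yet)
Bit 14: prefix='111' -> emit 'n', reset
Bit 15: prefix='1' (no match yet)
Bit 16: prefix='11' (no match yet)
Bit 17: prefix='111' -> emit 'n', reset

Answer: 0 2 4 6 9 12 15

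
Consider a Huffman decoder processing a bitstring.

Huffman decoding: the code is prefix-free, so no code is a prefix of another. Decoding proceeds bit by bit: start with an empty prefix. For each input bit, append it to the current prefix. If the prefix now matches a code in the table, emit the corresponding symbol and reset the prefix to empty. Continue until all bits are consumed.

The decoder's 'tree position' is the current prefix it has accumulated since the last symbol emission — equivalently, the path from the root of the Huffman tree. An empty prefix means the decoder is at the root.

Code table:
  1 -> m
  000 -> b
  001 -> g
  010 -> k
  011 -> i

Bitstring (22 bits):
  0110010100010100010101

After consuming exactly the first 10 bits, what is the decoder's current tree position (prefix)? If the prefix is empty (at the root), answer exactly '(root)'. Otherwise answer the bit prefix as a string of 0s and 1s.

Answer: 0

Derivation:
Bit 0: prefix='0' (no match yet)
Bit 1: prefix='01' (no match yet)
Bit 2: prefix='011' -> emit 'i', reset
Bit 3: prefix='0' (no match yet)
Bit 4: prefix='00' (no match yet)
Bit 5: prefix='001' -> emit 'g', reset
Bit 6: prefix='0' (no match yet)
Bit 7: prefix='01' (no match yet)
Bit 8: prefix='010' -> emit 'k', reset
Bit 9: prefix='0' (no match yet)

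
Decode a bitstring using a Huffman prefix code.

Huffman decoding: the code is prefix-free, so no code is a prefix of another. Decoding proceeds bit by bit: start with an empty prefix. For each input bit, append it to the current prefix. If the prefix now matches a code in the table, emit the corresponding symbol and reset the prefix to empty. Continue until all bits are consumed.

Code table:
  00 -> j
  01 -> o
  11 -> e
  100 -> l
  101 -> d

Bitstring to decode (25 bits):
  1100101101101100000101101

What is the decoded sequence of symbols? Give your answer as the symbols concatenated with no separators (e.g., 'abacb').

Answer: ejdddljood

Derivation:
Bit 0: prefix='1' (no match yet)
Bit 1: prefix='11' -> emit 'e', reset
Bit 2: prefix='0' (no match yet)
Bit 3: prefix='00' -> emit 'j', reset
Bit 4: prefix='1' (no match yet)
Bit 5: prefix='10' (no match yet)
Bit 6: prefix='101' -> emit 'd', reset
Bit 7: prefix='1' (no match yet)
Bit 8: prefix='10' (no match yet)
Bit 9: prefix='101' -> emit 'd', reset
Bit 10: prefix='1' (no match yet)
Bit 11: prefix='10' (no match yet)
Bit 12: prefix='101' -> emit 'd', reset
Bit 13: prefix='1' (no match yet)
Bit 14: prefix='10' (no match yet)
Bit 15: prefix='100' -> emit 'l', reset
Bit 16: prefix='0' (no match yet)
Bit 17: prefix='00' -> emit 'j', reset
Bit 18: prefix='0' (no match yet)
Bit 19: prefix='01' -> emit 'o', reset
Bit 20: prefix='0' (no match yet)
Bit 21: prefix='01' -> emit 'o', reset
Bit 22: prefix='1' (no match yet)
Bit 23: prefix='10' (no match yet)
Bit 24: prefix='101' -> emit 'd', reset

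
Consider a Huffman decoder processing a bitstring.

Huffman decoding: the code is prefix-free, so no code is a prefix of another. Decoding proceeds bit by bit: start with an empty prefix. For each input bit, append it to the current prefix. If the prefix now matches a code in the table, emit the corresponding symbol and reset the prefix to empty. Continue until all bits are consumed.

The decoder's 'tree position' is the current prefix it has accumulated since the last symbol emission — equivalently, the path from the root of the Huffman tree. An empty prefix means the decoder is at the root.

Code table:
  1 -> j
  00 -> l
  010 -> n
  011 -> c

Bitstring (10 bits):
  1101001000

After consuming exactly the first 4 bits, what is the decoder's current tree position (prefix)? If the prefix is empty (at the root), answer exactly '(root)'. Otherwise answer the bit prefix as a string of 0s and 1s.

Answer: 01

Derivation:
Bit 0: prefix='1' -> emit 'j', reset
Bit 1: prefix='1' -> emit 'j', reset
Bit 2: prefix='0' (no match yet)
Bit 3: prefix='01' (no match yet)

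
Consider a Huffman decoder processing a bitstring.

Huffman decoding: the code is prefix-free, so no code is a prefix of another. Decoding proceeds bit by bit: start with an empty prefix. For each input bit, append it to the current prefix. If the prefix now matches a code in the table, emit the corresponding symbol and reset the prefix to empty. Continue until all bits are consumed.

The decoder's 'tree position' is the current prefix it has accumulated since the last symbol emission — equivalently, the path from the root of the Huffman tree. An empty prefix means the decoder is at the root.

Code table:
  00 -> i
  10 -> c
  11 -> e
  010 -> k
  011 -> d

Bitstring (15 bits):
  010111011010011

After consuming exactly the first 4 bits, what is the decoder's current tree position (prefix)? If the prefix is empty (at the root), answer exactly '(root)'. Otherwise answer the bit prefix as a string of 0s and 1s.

Bit 0: prefix='0' (no match yet)
Bit 1: prefix='01' (no match yet)
Bit 2: prefix='010' -> emit 'k', reset
Bit 3: prefix='1' (no match yet)

Answer: 1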